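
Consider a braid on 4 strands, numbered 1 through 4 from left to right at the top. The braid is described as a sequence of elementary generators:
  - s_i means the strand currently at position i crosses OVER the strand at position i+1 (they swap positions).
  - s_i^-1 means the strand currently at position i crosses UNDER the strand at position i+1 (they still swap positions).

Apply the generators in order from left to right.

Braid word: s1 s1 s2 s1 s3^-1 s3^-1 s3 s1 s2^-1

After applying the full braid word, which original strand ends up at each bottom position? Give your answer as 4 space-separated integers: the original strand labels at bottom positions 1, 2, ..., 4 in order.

Gen 1 (s1): strand 1 crosses over strand 2. Perm now: [2 1 3 4]
Gen 2 (s1): strand 2 crosses over strand 1. Perm now: [1 2 3 4]
Gen 3 (s2): strand 2 crosses over strand 3. Perm now: [1 3 2 4]
Gen 4 (s1): strand 1 crosses over strand 3. Perm now: [3 1 2 4]
Gen 5 (s3^-1): strand 2 crosses under strand 4. Perm now: [3 1 4 2]
Gen 6 (s3^-1): strand 4 crosses under strand 2. Perm now: [3 1 2 4]
Gen 7 (s3): strand 2 crosses over strand 4. Perm now: [3 1 4 2]
Gen 8 (s1): strand 3 crosses over strand 1. Perm now: [1 3 4 2]
Gen 9 (s2^-1): strand 3 crosses under strand 4. Perm now: [1 4 3 2]

Answer: 1 4 3 2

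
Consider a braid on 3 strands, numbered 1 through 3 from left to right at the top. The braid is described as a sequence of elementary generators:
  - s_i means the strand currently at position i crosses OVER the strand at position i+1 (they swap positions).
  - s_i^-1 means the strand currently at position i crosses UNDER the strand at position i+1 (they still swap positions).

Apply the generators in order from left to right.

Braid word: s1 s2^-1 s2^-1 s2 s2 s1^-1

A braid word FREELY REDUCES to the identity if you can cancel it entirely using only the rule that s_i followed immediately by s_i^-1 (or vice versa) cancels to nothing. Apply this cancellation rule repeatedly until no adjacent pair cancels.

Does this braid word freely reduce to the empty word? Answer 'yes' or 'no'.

Answer: yes

Derivation:
Gen 1 (s1): push. Stack: [s1]
Gen 2 (s2^-1): push. Stack: [s1 s2^-1]
Gen 3 (s2^-1): push. Stack: [s1 s2^-1 s2^-1]
Gen 4 (s2): cancels prior s2^-1. Stack: [s1 s2^-1]
Gen 5 (s2): cancels prior s2^-1. Stack: [s1]
Gen 6 (s1^-1): cancels prior s1. Stack: []
Reduced word: (empty)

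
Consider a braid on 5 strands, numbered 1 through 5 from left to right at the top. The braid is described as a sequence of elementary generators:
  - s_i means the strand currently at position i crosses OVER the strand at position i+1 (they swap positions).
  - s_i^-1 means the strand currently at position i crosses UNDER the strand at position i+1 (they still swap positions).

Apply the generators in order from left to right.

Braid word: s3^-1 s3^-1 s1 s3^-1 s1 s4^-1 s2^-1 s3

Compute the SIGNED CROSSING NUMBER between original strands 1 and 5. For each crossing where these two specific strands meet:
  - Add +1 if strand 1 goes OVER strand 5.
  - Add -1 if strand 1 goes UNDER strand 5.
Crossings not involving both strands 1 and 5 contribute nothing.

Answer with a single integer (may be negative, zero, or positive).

Gen 1: crossing 3x4. Both 1&5? no. Sum: 0
Gen 2: crossing 4x3. Both 1&5? no. Sum: 0
Gen 3: crossing 1x2. Both 1&5? no. Sum: 0
Gen 4: crossing 3x4. Both 1&5? no. Sum: 0
Gen 5: crossing 2x1. Both 1&5? no. Sum: 0
Gen 6: crossing 3x5. Both 1&5? no. Sum: 0
Gen 7: crossing 2x4. Both 1&5? no. Sum: 0
Gen 8: crossing 2x5. Both 1&5? no. Sum: 0

Answer: 0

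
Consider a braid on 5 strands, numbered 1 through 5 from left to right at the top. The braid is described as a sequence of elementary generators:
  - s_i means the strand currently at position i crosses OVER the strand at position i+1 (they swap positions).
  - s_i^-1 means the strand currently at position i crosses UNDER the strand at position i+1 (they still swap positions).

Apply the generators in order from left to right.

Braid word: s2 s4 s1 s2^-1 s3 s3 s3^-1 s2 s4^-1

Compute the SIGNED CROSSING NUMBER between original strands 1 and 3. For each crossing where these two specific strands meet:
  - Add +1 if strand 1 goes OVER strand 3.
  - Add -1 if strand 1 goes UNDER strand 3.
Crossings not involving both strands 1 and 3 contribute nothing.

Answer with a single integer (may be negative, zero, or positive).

Answer: 1

Derivation:
Gen 1: crossing 2x3. Both 1&3? no. Sum: 0
Gen 2: crossing 4x5. Both 1&3? no. Sum: 0
Gen 3: 1 over 3. Both 1&3? yes. Contrib: +1. Sum: 1
Gen 4: crossing 1x2. Both 1&3? no. Sum: 1
Gen 5: crossing 1x5. Both 1&3? no. Sum: 1
Gen 6: crossing 5x1. Both 1&3? no. Sum: 1
Gen 7: crossing 1x5. Both 1&3? no. Sum: 1
Gen 8: crossing 2x5. Both 1&3? no. Sum: 1
Gen 9: crossing 1x4. Both 1&3? no. Sum: 1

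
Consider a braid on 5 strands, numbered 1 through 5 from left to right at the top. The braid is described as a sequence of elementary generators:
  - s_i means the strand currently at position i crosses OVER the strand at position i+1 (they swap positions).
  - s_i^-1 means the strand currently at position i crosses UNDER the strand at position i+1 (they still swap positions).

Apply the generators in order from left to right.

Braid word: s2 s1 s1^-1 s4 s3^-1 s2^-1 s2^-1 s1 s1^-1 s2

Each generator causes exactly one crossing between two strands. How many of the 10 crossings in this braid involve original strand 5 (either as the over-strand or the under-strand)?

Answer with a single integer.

Answer: 5

Derivation:
Gen 1: crossing 2x3. Involves strand 5? no. Count so far: 0
Gen 2: crossing 1x3. Involves strand 5? no. Count so far: 0
Gen 3: crossing 3x1. Involves strand 5? no. Count so far: 0
Gen 4: crossing 4x5. Involves strand 5? yes. Count so far: 1
Gen 5: crossing 2x5. Involves strand 5? yes. Count so far: 2
Gen 6: crossing 3x5. Involves strand 5? yes. Count so far: 3
Gen 7: crossing 5x3. Involves strand 5? yes. Count so far: 4
Gen 8: crossing 1x3. Involves strand 5? no. Count so far: 4
Gen 9: crossing 3x1. Involves strand 5? no. Count so far: 4
Gen 10: crossing 3x5. Involves strand 5? yes. Count so far: 5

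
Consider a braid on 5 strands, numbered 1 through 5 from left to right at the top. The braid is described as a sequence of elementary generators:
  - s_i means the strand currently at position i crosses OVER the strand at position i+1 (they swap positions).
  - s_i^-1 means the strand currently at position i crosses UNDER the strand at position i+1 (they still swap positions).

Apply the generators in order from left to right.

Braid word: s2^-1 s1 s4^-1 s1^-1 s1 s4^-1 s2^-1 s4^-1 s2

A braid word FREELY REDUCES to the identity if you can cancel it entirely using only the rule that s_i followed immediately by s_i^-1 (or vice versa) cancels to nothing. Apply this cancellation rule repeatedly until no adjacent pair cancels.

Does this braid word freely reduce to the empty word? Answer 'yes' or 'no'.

Answer: no

Derivation:
Gen 1 (s2^-1): push. Stack: [s2^-1]
Gen 2 (s1): push. Stack: [s2^-1 s1]
Gen 3 (s4^-1): push. Stack: [s2^-1 s1 s4^-1]
Gen 4 (s1^-1): push. Stack: [s2^-1 s1 s4^-1 s1^-1]
Gen 5 (s1): cancels prior s1^-1. Stack: [s2^-1 s1 s4^-1]
Gen 6 (s4^-1): push. Stack: [s2^-1 s1 s4^-1 s4^-1]
Gen 7 (s2^-1): push. Stack: [s2^-1 s1 s4^-1 s4^-1 s2^-1]
Gen 8 (s4^-1): push. Stack: [s2^-1 s1 s4^-1 s4^-1 s2^-1 s4^-1]
Gen 9 (s2): push. Stack: [s2^-1 s1 s4^-1 s4^-1 s2^-1 s4^-1 s2]
Reduced word: s2^-1 s1 s4^-1 s4^-1 s2^-1 s4^-1 s2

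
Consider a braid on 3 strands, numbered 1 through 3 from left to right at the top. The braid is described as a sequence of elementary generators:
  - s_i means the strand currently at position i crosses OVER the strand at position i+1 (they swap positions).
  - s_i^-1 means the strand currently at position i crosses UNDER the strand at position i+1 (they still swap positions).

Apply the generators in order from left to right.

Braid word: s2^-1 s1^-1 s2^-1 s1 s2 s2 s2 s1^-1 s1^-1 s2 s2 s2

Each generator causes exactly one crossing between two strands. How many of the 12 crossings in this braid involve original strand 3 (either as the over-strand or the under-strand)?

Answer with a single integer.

Answer: 9

Derivation:
Gen 1: crossing 2x3. Involves strand 3? yes. Count so far: 1
Gen 2: crossing 1x3. Involves strand 3? yes. Count so far: 2
Gen 3: crossing 1x2. Involves strand 3? no. Count so far: 2
Gen 4: crossing 3x2. Involves strand 3? yes. Count so far: 3
Gen 5: crossing 3x1. Involves strand 3? yes. Count so far: 4
Gen 6: crossing 1x3. Involves strand 3? yes. Count so far: 5
Gen 7: crossing 3x1. Involves strand 3? yes. Count so far: 6
Gen 8: crossing 2x1. Involves strand 3? no. Count so far: 6
Gen 9: crossing 1x2. Involves strand 3? no. Count so far: 6
Gen 10: crossing 1x3. Involves strand 3? yes. Count so far: 7
Gen 11: crossing 3x1. Involves strand 3? yes. Count so far: 8
Gen 12: crossing 1x3. Involves strand 3? yes. Count so far: 9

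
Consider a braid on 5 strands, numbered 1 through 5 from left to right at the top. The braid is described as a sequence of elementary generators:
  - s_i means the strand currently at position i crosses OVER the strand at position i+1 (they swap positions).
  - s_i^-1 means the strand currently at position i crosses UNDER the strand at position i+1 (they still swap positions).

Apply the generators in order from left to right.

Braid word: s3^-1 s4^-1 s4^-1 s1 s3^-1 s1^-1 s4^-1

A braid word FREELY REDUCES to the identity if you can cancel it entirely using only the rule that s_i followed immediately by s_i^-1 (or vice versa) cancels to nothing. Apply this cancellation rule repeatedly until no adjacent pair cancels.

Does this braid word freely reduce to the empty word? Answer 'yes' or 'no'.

Gen 1 (s3^-1): push. Stack: [s3^-1]
Gen 2 (s4^-1): push. Stack: [s3^-1 s4^-1]
Gen 3 (s4^-1): push. Stack: [s3^-1 s4^-1 s4^-1]
Gen 4 (s1): push. Stack: [s3^-1 s4^-1 s4^-1 s1]
Gen 5 (s3^-1): push. Stack: [s3^-1 s4^-1 s4^-1 s1 s3^-1]
Gen 6 (s1^-1): push. Stack: [s3^-1 s4^-1 s4^-1 s1 s3^-1 s1^-1]
Gen 7 (s4^-1): push. Stack: [s3^-1 s4^-1 s4^-1 s1 s3^-1 s1^-1 s4^-1]
Reduced word: s3^-1 s4^-1 s4^-1 s1 s3^-1 s1^-1 s4^-1

Answer: no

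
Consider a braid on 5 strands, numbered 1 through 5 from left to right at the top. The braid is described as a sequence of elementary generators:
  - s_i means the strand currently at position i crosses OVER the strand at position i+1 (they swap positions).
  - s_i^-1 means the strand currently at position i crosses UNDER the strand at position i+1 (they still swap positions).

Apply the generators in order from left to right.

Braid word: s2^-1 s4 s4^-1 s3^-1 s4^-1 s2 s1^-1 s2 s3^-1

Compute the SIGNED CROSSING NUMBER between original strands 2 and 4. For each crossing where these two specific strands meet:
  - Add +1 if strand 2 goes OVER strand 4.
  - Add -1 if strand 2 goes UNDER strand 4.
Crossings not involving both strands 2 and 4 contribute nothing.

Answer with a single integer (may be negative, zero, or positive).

Gen 1: crossing 2x3. Both 2&4? no. Sum: 0
Gen 2: crossing 4x5. Both 2&4? no. Sum: 0
Gen 3: crossing 5x4. Both 2&4? no. Sum: 0
Gen 4: 2 under 4. Both 2&4? yes. Contrib: -1. Sum: -1
Gen 5: crossing 2x5. Both 2&4? no. Sum: -1
Gen 6: crossing 3x4. Both 2&4? no. Sum: -1
Gen 7: crossing 1x4. Both 2&4? no. Sum: -1
Gen 8: crossing 1x3. Both 2&4? no. Sum: -1
Gen 9: crossing 1x5. Both 2&4? no. Sum: -1

Answer: -1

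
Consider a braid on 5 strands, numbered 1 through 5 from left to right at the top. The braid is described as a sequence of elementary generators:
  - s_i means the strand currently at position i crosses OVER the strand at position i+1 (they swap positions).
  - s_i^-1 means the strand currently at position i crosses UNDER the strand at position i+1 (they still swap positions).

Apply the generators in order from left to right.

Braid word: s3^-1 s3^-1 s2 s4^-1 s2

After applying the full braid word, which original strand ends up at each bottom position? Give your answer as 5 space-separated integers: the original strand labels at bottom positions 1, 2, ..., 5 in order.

Answer: 1 2 3 5 4

Derivation:
Gen 1 (s3^-1): strand 3 crosses under strand 4. Perm now: [1 2 4 3 5]
Gen 2 (s3^-1): strand 4 crosses under strand 3. Perm now: [1 2 3 4 5]
Gen 3 (s2): strand 2 crosses over strand 3. Perm now: [1 3 2 4 5]
Gen 4 (s4^-1): strand 4 crosses under strand 5. Perm now: [1 3 2 5 4]
Gen 5 (s2): strand 3 crosses over strand 2. Perm now: [1 2 3 5 4]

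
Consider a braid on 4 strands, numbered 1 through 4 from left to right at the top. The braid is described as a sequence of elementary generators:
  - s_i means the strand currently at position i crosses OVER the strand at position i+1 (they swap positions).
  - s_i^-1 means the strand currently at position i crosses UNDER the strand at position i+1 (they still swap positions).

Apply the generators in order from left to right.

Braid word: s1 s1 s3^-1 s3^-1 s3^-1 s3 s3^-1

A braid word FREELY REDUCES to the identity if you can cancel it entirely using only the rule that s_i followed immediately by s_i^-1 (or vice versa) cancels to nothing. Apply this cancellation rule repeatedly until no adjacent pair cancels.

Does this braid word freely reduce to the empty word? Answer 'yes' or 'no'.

Answer: no

Derivation:
Gen 1 (s1): push. Stack: [s1]
Gen 2 (s1): push. Stack: [s1 s1]
Gen 3 (s3^-1): push. Stack: [s1 s1 s3^-1]
Gen 4 (s3^-1): push. Stack: [s1 s1 s3^-1 s3^-1]
Gen 5 (s3^-1): push. Stack: [s1 s1 s3^-1 s3^-1 s3^-1]
Gen 6 (s3): cancels prior s3^-1. Stack: [s1 s1 s3^-1 s3^-1]
Gen 7 (s3^-1): push. Stack: [s1 s1 s3^-1 s3^-1 s3^-1]
Reduced word: s1 s1 s3^-1 s3^-1 s3^-1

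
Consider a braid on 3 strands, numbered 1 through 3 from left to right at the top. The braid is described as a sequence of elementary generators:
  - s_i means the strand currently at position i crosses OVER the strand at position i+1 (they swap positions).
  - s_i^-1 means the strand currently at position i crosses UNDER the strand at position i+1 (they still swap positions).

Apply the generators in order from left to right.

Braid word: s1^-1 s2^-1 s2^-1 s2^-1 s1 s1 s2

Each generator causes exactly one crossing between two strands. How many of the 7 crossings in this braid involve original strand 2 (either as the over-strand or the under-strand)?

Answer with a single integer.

Answer: 3

Derivation:
Gen 1: crossing 1x2. Involves strand 2? yes. Count so far: 1
Gen 2: crossing 1x3. Involves strand 2? no. Count so far: 1
Gen 3: crossing 3x1. Involves strand 2? no. Count so far: 1
Gen 4: crossing 1x3. Involves strand 2? no. Count so far: 1
Gen 5: crossing 2x3. Involves strand 2? yes. Count so far: 2
Gen 6: crossing 3x2. Involves strand 2? yes. Count so far: 3
Gen 7: crossing 3x1. Involves strand 2? no. Count so far: 3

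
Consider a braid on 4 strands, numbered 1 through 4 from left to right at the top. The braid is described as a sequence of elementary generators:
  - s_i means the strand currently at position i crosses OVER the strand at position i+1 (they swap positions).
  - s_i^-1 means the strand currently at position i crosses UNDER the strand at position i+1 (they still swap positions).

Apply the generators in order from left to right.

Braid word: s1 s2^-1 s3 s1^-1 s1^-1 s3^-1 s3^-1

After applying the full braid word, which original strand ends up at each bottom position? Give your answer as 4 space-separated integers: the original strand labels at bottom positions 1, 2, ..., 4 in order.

Gen 1 (s1): strand 1 crosses over strand 2. Perm now: [2 1 3 4]
Gen 2 (s2^-1): strand 1 crosses under strand 3. Perm now: [2 3 1 4]
Gen 3 (s3): strand 1 crosses over strand 4. Perm now: [2 3 4 1]
Gen 4 (s1^-1): strand 2 crosses under strand 3. Perm now: [3 2 4 1]
Gen 5 (s1^-1): strand 3 crosses under strand 2. Perm now: [2 3 4 1]
Gen 6 (s3^-1): strand 4 crosses under strand 1. Perm now: [2 3 1 4]
Gen 7 (s3^-1): strand 1 crosses under strand 4. Perm now: [2 3 4 1]

Answer: 2 3 4 1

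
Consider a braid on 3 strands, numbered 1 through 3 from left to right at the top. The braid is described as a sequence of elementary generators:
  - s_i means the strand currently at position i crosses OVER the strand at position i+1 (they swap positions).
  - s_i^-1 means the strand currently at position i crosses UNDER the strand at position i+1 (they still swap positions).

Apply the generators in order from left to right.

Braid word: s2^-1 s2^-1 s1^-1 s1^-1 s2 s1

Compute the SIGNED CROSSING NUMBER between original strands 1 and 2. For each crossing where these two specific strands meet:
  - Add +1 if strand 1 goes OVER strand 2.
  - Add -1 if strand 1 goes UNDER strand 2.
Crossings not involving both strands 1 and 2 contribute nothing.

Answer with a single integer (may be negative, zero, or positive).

Answer: 0

Derivation:
Gen 1: crossing 2x3. Both 1&2? no. Sum: 0
Gen 2: crossing 3x2. Both 1&2? no. Sum: 0
Gen 3: 1 under 2. Both 1&2? yes. Contrib: -1. Sum: -1
Gen 4: 2 under 1. Both 1&2? yes. Contrib: +1. Sum: 0
Gen 5: crossing 2x3. Both 1&2? no. Sum: 0
Gen 6: crossing 1x3. Both 1&2? no. Sum: 0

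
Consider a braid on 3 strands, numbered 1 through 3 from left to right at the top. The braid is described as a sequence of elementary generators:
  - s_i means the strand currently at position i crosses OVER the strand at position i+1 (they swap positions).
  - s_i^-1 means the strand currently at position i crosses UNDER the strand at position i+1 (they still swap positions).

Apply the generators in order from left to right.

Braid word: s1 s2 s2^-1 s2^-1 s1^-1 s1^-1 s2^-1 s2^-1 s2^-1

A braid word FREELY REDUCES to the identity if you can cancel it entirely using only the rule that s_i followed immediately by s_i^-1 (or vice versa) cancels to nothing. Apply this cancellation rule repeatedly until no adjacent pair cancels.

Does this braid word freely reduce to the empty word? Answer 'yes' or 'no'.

Gen 1 (s1): push. Stack: [s1]
Gen 2 (s2): push. Stack: [s1 s2]
Gen 3 (s2^-1): cancels prior s2. Stack: [s1]
Gen 4 (s2^-1): push. Stack: [s1 s2^-1]
Gen 5 (s1^-1): push. Stack: [s1 s2^-1 s1^-1]
Gen 6 (s1^-1): push. Stack: [s1 s2^-1 s1^-1 s1^-1]
Gen 7 (s2^-1): push. Stack: [s1 s2^-1 s1^-1 s1^-1 s2^-1]
Gen 8 (s2^-1): push. Stack: [s1 s2^-1 s1^-1 s1^-1 s2^-1 s2^-1]
Gen 9 (s2^-1): push. Stack: [s1 s2^-1 s1^-1 s1^-1 s2^-1 s2^-1 s2^-1]
Reduced word: s1 s2^-1 s1^-1 s1^-1 s2^-1 s2^-1 s2^-1

Answer: no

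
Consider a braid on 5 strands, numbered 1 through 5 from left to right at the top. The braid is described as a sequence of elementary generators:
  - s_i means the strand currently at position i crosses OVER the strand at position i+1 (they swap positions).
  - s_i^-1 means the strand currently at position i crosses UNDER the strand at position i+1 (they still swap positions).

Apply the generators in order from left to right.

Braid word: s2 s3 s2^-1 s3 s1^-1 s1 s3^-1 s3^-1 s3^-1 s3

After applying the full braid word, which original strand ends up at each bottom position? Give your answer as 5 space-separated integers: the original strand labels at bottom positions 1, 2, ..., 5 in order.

Answer: 1 4 2 3 5

Derivation:
Gen 1 (s2): strand 2 crosses over strand 3. Perm now: [1 3 2 4 5]
Gen 2 (s3): strand 2 crosses over strand 4. Perm now: [1 3 4 2 5]
Gen 3 (s2^-1): strand 3 crosses under strand 4. Perm now: [1 4 3 2 5]
Gen 4 (s3): strand 3 crosses over strand 2. Perm now: [1 4 2 3 5]
Gen 5 (s1^-1): strand 1 crosses under strand 4. Perm now: [4 1 2 3 5]
Gen 6 (s1): strand 4 crosses over strand 1. Perm now: [1 4 2 3 5]
Gen 7 (s3^-1): strand 2 crosses under strand 3. Perm now: [1 4 3 2 5]
Gen 8 (s3^-1): strand 3 crosses under strand 2. Perm now: [1 4 2 3 5]
Gen 9 (s3^-1): strand 2 crosses under strand 3. Perm now: [1 4 3 2 5]
Gen 10 (s3): strand 3 crosses over strand 2. Perm now: [1 4 2 3 5]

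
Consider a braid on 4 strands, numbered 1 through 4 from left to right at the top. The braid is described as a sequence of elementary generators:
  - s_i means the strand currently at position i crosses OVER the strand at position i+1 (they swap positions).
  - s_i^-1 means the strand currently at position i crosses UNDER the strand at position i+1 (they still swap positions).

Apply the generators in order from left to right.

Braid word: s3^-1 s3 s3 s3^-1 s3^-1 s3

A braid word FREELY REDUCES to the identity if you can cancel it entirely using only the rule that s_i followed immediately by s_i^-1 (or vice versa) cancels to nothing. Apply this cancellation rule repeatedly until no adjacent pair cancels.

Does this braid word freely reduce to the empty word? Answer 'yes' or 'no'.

Answer: yes

Derivation:
Gen 1 (s3^-1): push. Stack: [s3^-1]
Gen 2 (s3): cancels prior s3^-1. Stack: []
Gen 3 (s3): push. Stack: [s3]
Gen 4 (s3^-1): cancels prior s3. Stack: []
Gen 5 (s3^-1): push. Stack: [s3^-1]
Gen 6 (s3): cancels prior s3^-1. Stack: []
Reduced word: (empty)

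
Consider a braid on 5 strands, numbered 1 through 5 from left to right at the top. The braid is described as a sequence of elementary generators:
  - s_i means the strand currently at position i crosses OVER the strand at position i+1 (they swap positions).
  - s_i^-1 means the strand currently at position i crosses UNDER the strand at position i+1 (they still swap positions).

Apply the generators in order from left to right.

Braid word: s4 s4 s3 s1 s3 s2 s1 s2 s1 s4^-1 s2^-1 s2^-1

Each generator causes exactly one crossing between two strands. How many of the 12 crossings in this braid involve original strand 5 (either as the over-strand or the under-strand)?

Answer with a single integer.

Answer: 3

Derivation:
Gen 1: crossing 4x5. Involves strand 5? yes. Count so far: 1
Gen 2: crossing 5x4. Involves strand 5? yes. Count so far: 2
Gen 3: crossing 3x4. Involves strand 5? no. Count so far: 2
Gen 4: crossing 1x2. Involves strand 5? no. Count so far: 2
Gen 5: crossing 4x3. Involves strand 5? no. Count so far: 2
Gen 6: crossing 1x3. Involves strand 5? no. Count so far: 2
Gen 7: crossing 2x3. Involves strand 5? no. Count so far: 2
Gen 8: crossing 2x1. Involves strand 5? no. Count so far: 2
Gen 9: crossing 3x1. Involves strand 5? no. Count so far: 2
Gen 10: crossing 4x5. Involves strand 5? yes. Count so far: 3
Gen 11: crossing 3x2. Involves strand 5? no. Count so far: 3
Gen 12: crossing 2x3. Involves strand 5? no. Count so far: 3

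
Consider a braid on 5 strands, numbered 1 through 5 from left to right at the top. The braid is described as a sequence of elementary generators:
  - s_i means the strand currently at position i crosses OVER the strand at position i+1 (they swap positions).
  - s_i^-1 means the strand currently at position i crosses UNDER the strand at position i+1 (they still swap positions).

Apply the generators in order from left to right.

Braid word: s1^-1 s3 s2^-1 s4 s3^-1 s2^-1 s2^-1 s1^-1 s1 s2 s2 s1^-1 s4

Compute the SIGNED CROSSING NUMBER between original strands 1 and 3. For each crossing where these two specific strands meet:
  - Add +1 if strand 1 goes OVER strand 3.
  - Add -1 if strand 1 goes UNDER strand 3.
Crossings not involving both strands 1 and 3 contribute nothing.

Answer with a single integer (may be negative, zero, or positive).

Gen 1: crossing 1x2. Both 1&3? no. Sum: 0
Gen 2: crossing 3x4. Both 1&3? no. Sum: 0
Gen 3: crossing 1x4. Both 1&3? no. Sum: 0
Gen 4: crossing 3x5. Both 1&3? no. Sum: 0
Gen 5: crossing 1x5. Both 1&3? no. Sum: 0
Gen 6: crossing 4x5. Both 1&3? no. Sum: 0
Gen 7: crossing 5x4. Both 1&3? no. Sum: 0
Gen 8: crossing 2x4. Both 1&3? no. Sum: 0
Gen 9: crossing 4x2. Both 1&3? no. Sum: 0
Gen 10: crossing 4x5. Both 1&3? no. Sum: 0
Gen 11: crossing 5x4. Both 1&3? no. Sum: 0
Gen 12: crossing 2x4. Both 1&3? no. Sum: 0
Gen 13: 1 over 3. Both 1&3? yes. Contrib: +1. Sum: 1

Answer: 1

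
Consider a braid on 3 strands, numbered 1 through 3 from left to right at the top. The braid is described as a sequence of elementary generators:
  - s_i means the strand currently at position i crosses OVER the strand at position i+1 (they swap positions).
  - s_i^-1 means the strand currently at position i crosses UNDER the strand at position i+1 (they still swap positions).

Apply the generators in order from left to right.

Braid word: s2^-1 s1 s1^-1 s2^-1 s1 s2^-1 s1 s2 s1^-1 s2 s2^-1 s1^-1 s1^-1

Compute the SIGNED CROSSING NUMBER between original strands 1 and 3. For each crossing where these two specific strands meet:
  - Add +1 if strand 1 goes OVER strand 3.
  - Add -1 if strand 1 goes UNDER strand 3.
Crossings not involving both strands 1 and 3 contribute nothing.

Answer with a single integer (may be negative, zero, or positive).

Answer: 2

Derivation:
Gen 1: crossing 2x3. Both 1&3? no. Sum: 0
Gen 2: 1 over 3. Both 1&3? yes. Contrib: +1. Sum: 1
Gen 3: 3 under 1. Both 1&3? yes. Contrib: +1. Sum: 2
Gen 4: crossing 3x2. Both 1&3? no. Sum: 2
Gen 5: crossing 1x2. Both 1&3? no. Sum: 2
Gen 6: 1 under 3. Both 1&3? yes. Contrib: -1. Sum: 1
Gen 7: crossing 2x3. Both 1&3? no. Sum: 1
Gen 8: crossing 2x1. Both 1&3? no. Sum: 1
Gen 9: 3 under 1. Both 1&3? yes. Contrib: +1. Sum: 2
Gen 10: crossing 3x2. Both 1&3? no. Sum: 2
Gen 11: crossing 2x3. Both 1&3? no. Sum: 2
Gen 12: 1 under 3. Both 1&3? yes. Contrib: -1. Sum: 1
Gen 13: 3 under 1. Both 1&3? yes. Contrib: +1. Sum: 2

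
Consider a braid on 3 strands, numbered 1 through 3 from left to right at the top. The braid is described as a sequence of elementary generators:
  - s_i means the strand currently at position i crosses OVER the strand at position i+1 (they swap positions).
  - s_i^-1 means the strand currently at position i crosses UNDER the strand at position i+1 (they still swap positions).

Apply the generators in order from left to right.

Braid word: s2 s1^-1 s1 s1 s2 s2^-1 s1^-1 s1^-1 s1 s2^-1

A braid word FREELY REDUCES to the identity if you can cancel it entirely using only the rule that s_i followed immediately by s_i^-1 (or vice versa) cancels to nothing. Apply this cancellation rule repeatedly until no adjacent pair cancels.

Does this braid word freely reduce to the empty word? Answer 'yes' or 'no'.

Gen 1 (s2): push. Stack: [s2]
Gen 2 (s1^-1): push. Stack: [s2 s1^-1]
Gen 3 (s1): cancels prior s1^-1. Stack: [s2]
Gen 4 (s1): push. Stack: [s2 s1]
Gen 5 (s2): push. Stack: [s2 s1 s2]
Gen 6 (s2^-1): cancels prior s2. Stack: [s2 s1]
Gen 7 (s1^-1): cancels prior s1. Stack: [s2]
Gen 8 (s1^-1): push. Stack: [s2 s1^-1]
Gen 9 (s1): cancels prior s1^-1. Stack: [s2]
Gen 10 (s2^-1): cancels prior s2. Stack: []
Reduced word: (empty)

Answer: yes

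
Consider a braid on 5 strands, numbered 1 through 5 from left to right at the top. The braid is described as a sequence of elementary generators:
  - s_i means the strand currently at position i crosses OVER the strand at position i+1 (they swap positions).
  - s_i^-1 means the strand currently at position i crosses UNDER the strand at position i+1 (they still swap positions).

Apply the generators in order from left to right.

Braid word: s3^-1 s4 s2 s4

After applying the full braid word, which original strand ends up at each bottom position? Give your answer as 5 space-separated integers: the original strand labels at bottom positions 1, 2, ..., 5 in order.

Gen 1 (s3^-1): strand 3 crosses under strand 4. Perm now: [1 2 4 3 5]
Gen 2 (s4): strand 3 crosses over strand 5. Perm now: [1 2 4 5 3]
Gen 3 (s2): strand 2 crosses over strand 4. Perm now: [1 4 2 5 3]
Gen 4 (s4): strand 5 crosses over strand 3. Perm now: [1 4 2 3 5]

Answer: 1 4 2 3 5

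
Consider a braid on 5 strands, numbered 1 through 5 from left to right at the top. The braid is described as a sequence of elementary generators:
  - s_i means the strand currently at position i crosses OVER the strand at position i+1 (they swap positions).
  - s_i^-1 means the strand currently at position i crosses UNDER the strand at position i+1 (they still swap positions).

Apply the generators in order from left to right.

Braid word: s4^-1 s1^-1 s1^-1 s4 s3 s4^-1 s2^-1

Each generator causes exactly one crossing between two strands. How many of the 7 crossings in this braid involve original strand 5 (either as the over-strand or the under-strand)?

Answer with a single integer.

Answer: 3

Derivation:
Gen 1: crossing 4x5. Involves strand 5? yes. Count so far: 1
Gen 2: crossing 1x2. Involves strand 5? no. Count so far: 1
Gen 3: crossing 2x1. Involves strand 5? no. Count so far: 1
Gen 4: crossing 5x4. Involves strand 5? yes. Count so far: 2
Gen 5: crossing 3x4. Involves strand 5? no. Count so far: 2
Gen 6: crossing 3x5. Involves strand 5? yes. Count so far: 3
Gen 7: crossing 2x4. Involves strand 5? no. Count so far: 3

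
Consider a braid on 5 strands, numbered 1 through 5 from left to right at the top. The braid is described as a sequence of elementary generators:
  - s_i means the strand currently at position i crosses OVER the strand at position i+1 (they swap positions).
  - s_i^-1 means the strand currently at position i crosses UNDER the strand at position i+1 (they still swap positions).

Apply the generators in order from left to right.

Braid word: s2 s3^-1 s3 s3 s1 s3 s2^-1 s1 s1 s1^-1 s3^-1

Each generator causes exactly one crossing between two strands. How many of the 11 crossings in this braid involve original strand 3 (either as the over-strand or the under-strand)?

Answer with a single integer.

Gen 1: crossing 2x3. Involves strand 3? yes. Count so far: 1
Gen 2: crossing 2x4. Involves strand 3? no. Count so far: 1
Gen 3: crossing 4x2. Involves strand 3? no. Count so far: 1
Gen 4: crossing 2x4. Involves strand 3? no. Count so far: 1
Gen 5: crossing 1x3. Involves strand 3? yes. Count so far: 2
Gen 6: crossing 4x2. Involves strand 3? no. Count so far: 2
Gen 7: crossing 1x2. Involves strand 3? no. Count so far: 2
Gen 8: crossing 3x2. Involves strand 3? yes. Count so far: 3
Gen 9: crossing 2x3. Involves strand 3? yes. Count so far: 4
Gen 10: crossing 3x2. Involves strand 3? yes. Count so far: 5
Gen 11: crossing 1x4. Involves strand 3? no. Count so far: 5

Answer: 5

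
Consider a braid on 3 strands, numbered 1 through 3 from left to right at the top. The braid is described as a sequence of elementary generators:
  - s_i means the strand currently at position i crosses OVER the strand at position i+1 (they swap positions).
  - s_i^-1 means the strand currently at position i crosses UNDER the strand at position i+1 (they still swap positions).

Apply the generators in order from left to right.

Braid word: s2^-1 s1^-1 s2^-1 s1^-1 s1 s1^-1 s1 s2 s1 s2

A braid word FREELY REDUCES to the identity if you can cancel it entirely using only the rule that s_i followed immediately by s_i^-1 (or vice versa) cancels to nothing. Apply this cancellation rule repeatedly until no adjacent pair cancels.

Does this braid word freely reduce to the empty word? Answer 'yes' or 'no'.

Gen 1 (s2^-1): push. Stack: [s2^-1]
Gen 2 (s1^-1): push. Stack: [s2^-1 s1^-1]
Gen 3 (s2^-1): push. Stack: [s2^-1 s1^-1 s2^-1]
Gen 4 (s1^-1): push. Stack: [s2^-1 s1^-1 s2^-1 s1^-1]
Gen 5 (s1): cancels prior s1^-1. Stack: [s2^-1 s1^-1 s2^-1]
Gen 6 (s1^-1): push. Stack: [s2^-1 s1^-1 s2^-1 s1^-1]
Gen 7 (s1): cancels prior s1^-1. Stack: [s2^-1 s1^-1 s2^-1]
Gen 8 (s2): cancels prior s2^-1. Stack: [s2^-1 s1^-1]
Gen 9 (s1): cancels prior s1^-1. Stack: [s2^-1]
Gen 10 (s2): cancels prior s2^-1. Stack: []
Reduced word: (empty)

Answer: yes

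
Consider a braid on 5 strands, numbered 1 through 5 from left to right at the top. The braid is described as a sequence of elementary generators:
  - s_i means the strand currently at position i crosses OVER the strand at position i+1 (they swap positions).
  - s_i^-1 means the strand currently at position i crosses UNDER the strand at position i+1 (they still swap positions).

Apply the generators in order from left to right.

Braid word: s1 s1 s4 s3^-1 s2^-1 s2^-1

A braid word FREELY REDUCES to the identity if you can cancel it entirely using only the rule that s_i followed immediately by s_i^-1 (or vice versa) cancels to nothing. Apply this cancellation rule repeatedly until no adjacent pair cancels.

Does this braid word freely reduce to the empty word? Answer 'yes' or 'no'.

Gen 1 (s1): push. Stack: [s1]
Gen 2 (s1): push. Stack: [s1 s1]
Gen 3 (s4): push. Stack: [s1 s1 s4]
Gen 4 (s3^-1): push. Stack: [s1 s1 s4 s3^-1]
Gen 5 (s2^-1): push. Stack: [s1 s1 s4 s3^-1 s2^-1]
Gen 6 (s2^-1): push. Stack: [s1 s1 s4 s3^-1 s2^-1 s2^-1]
Reduced word: s1 s1 s4 s3^-1 s2^-1 s2^-1

Answer: no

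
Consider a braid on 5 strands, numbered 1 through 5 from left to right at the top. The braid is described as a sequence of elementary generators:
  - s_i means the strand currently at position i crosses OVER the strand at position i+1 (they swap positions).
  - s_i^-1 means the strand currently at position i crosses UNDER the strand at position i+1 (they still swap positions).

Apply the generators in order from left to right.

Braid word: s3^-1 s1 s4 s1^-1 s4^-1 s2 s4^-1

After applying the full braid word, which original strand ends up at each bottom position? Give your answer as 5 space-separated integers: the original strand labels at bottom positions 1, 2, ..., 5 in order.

Gen 1 (s3^-1): strand 3 crosses under strand 4. Perm now: [1 2 4 3 5]
Gen 2 (s1): strand 1 crosses over strand 2. Perm now: [2 1 4 3 5]
Gen 3 (s4): strand 3 crosses over strand 5. Perm now: [2 1 4 5 3]
Gen 4 (s1^-1): strand 2 crosses under strand 1. Perm now: [1 2 4 5 3]
Gen 5 (s4^-1): strand 5 crosses under strand 3. Perm now: [1 2 4 3 5]
Gen 6 (s2): strand 2 crosses over strand 4. Perm now: [1 4 2 3 5]
Gen 7 (s4^-1): strand 3 crosses under strand 5. Perm now: [1 4 2 5 3]

Answer: 1 4 2 5 3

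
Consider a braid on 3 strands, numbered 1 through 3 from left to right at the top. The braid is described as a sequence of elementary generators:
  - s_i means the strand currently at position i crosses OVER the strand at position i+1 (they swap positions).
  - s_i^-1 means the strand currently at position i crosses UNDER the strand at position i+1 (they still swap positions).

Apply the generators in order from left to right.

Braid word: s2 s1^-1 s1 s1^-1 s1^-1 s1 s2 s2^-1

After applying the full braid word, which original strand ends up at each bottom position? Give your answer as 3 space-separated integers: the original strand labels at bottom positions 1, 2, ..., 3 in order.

Gen 1 (s2): strand 2 crosses over strand 3. Perm now: [1 3 2]
Gen 2 (s1^-1): strand 1 crosses under strand 3. Perm now: [3 1 2]
Gen 3 (s1): strand 3 crosses over strand 1. Perm now: [1 3 2]
Gen 4 (s1^-1): strand 1 crosses under strand 3. Perm now: [3 1 2]
Gen 5 (s1^-1): strand 3 crosses under strand 1. Perm now: [1 3 2]
Gen 6 (s1): strand 1 crosses over strand 3. Perm now: [3 1 2]
Gen 7 (s2): strand 1 crosses over strand 2. Perm now: [3 2 1]
Gen 8 (s2^-1): strand 2 crosses under strand 1. Perm now: [3 1 2]

Answer: 3 1 2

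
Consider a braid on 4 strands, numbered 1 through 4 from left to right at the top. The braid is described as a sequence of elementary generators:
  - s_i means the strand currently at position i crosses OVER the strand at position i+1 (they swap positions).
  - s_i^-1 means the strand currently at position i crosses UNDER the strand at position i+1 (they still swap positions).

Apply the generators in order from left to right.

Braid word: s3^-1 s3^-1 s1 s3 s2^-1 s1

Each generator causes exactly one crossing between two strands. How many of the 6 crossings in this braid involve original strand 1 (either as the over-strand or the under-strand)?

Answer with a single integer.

Answer: 2

Derivation:
Gen 1: crossing 3x4. Involves strand 1? no. Count so far: 0
Gen 2: crossing 4x3. Involves strand 1? no. Count so far: 0
Gen 3: crossing 1x2. Involves strand 1? yes. Count so far: 1
Gen 4: crossing 3x4. Involves strand 1? no. Count so far: 1
Gen 5: crossing 1x4. Involves strand 1? yes. Count so far: 2
Gen 6: crossing 2x4. Involves strand 1? no. Count so far: 2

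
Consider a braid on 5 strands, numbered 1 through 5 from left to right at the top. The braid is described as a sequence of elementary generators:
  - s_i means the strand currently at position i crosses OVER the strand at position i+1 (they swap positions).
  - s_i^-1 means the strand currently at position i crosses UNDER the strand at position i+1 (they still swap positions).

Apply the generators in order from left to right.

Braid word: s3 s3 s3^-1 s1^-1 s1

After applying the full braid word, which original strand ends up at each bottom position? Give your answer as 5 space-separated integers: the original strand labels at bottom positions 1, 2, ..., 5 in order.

Gen 1 (s3): strand 3 crosses over strand 4. Perm now: [1 2 4 3 5]
Gen 2 (s3): strand 4 crosses over strand 3. Perm now: [1 2 3 4 5]
Gen 3 (s3^-1): strand 3 crosses under strand 4. Perm now: [1 2 4 3 5]
Gen 4 (s1^-1): strand 1 crosses under strand 2. Perm now: [2 1 4 3 5]
Gen 5 (s1): strand 2 crosses over strand 1. Perm now: [1 2 4 3 5]

Answer: 1 2 4 3 5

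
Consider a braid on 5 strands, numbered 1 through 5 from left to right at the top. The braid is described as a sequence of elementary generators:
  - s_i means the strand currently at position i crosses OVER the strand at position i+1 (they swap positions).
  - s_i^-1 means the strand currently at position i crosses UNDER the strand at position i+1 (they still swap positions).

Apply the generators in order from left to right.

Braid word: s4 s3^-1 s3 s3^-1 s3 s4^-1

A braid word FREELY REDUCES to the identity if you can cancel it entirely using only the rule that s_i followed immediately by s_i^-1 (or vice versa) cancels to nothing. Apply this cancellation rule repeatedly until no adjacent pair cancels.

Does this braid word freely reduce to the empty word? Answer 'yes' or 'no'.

Gen 1 (s4): push. Stack: [s4]
Gen 2 (s3^-1): push. Stack: [s4 s3^-1]
Gen 3 (s3): cancels prior s3^-1. Stack: [s4]
Gen 4 (s3^-1): push. Stack: [s4 s3^-1]
Gen 5 (s3): cancels prior s3^-1. Stack: [s4]
Gen 6 (s4^-1): cancels prior s4. Stack: []
Reduced word: (empty)

Answer: yes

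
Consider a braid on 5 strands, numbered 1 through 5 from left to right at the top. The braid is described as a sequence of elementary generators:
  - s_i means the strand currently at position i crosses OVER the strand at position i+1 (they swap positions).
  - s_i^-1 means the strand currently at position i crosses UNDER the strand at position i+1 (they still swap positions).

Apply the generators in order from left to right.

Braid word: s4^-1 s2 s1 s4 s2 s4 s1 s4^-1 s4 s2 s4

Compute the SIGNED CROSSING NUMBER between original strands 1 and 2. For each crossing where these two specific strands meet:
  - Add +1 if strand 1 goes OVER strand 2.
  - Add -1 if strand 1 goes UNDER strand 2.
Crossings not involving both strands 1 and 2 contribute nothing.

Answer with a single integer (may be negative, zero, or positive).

Gen 1: crossing 4x5. Both 1&2? no. Sum: 0
Gen 2: crossing 2x3. Both 1&2? no. Sum: 0
Gen 3: crossing 1x3. Both 1&2? no. Sum: 0
Gen 4: crossing 5x4. Both 1&2? no. Sum: 0
Gen 5: 1 over 2. Both 1&2? yes. Contrib: +1. Sum: 1
Gen 6: crossing 4x5. Both 1&2? no. Sum: 1
Gen 7: crossing 3x2. Both 1&2? no. Sum: 1
Gen 8: crossing 5x4. Both 1&2? no. Sum: 1
Gen 9: crossing 4x5. Both 1&2? no. Sum: 1
Gen 10: crossing 3x1. Both 1&2? no. Sum: 1
Gen 11: crossing 5x4. Both 1&2? no. Sum: 1

Answer: 1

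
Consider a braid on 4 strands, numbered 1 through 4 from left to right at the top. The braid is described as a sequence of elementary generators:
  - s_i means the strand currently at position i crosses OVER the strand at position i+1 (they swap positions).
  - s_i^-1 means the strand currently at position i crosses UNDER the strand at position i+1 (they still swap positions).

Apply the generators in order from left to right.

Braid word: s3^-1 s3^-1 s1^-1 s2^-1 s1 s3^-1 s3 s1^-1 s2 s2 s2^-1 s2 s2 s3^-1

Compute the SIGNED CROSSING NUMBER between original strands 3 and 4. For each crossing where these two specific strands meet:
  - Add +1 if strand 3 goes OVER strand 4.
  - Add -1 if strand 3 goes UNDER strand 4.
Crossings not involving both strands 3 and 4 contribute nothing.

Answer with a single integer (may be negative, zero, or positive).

Answer: -1

Derivation:
Gen 1: 3 under 4. Both 3&4? yes. Contrib: -1. Sum: -1
Gen 2: 4 under 3. Both 3&4? yes. Contrib: +1. Sum: 0
Gen 3: crossing 1x2. Both 3&4? no. Sum: 0
Gen 4: crossing 1x3. Both 3&4? no. Sum: 0
Gen 5: crossing 2x3. Both 3&4? no. Sum: 0
Gen 6: crossing 1x4. Both 3&4? no. Sum: 0
Gen 7: crossing 4x1. Both 3&4? no. Sum: 0
Gen 8: crossing 3x2. Both 3&4? no. Sum: 0
Gen 9: crossing 3x1. Both 3&4? no. Sum: 0
Gen 10: crossing 1x3. Both 3&4? no. Sum: 0
Gen 11: crossing 3x1. Both 3&4? no. Sum: 0
Gen 12: crossing 1x3. Both 3&4? no. Sum: 0
Gen 13: crossing 3x1. Both 3&4? no. Sum: 0
Gen 14: 3 under 4. Both 3&4? yes. Contrib: -1. Sum: -1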